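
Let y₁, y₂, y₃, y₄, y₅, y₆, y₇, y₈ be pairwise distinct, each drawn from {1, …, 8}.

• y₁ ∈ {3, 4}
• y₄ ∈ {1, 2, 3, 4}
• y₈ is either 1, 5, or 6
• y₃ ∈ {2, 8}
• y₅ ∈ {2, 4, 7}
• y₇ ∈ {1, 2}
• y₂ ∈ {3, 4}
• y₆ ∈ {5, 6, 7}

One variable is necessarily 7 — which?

The 8 variables together cover exactly {1, 2, 3, 4, 5, 6, 7, 8} — 8 values for 8 variables — and 8 appears only in y₃'s list, so y₃ = 8.
The 2 variables y₁ and y₂ are confined to {3, 4}, which locks those values in; drop them from y₄, y₅.
y₄ and y₇ share exactly the 2 values {1, 2}; by pigeonhole those values go to them, so strike 1, 2 from y₅, y₈.
So 7 goes to y₅.

y₅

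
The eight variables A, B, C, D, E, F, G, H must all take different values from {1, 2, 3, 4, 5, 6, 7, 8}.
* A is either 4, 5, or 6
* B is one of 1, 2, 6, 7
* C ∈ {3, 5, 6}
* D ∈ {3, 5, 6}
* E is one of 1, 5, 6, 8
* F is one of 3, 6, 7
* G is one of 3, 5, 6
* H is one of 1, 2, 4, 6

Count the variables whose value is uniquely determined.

The 8 variables draw from only 8 values {1, 2, 3, 4, 5, 6, 7, 8}, so each is used; only E can be 8, hence E = 8.
C, D, G share exactly the 3 values {3, 5, 6}; by pigeonhole those values go to them, so strike 3, 5, 6 from A, B, F, H.
A has just one choice, so A = 4. Strike 4 from H.
F has just one choice, so F = 7. So B can't be 7.
Determined: A=4, E=8, F=7. The other variables each still have more than one consistent value. That makes 3.

3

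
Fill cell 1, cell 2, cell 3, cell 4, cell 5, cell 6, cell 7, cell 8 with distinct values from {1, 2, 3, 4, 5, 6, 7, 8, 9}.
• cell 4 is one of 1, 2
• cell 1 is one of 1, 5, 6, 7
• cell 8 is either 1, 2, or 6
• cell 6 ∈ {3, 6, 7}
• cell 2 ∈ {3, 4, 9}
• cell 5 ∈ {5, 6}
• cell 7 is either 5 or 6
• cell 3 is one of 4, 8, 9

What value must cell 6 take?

cell 5 and cell 7 between them cover only {5, 6} — a naked pair. Remove those values from cell 1, cell 6, cell 8.
cell 4 and cell 8 share exactly the 2 values {1, 2}; by pigeonhole those values go to them, so strike 1, 2 from cell 1.
That leaves cell 1 = 7. Remove 7 from cell 6.
So cell 6 = 3.

3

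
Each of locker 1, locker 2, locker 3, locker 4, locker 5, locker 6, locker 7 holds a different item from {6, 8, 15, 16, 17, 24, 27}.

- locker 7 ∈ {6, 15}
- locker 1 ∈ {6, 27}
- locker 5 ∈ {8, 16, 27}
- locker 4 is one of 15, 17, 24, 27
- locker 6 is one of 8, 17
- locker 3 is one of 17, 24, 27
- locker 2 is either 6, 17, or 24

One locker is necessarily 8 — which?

locker 6

The 7 variables together cover exactly {6, 8, 15, 16, 17, 24, 27} — 7 values for 7 variables — and 16 appears only in locker 5's list, so locker 5 = 16.
Among the 6 still-open variables, 8 fits only locker 6 (and all 6 values in {6, 8, 15, 17, 24, 27} must be used), so locker 6 = 8.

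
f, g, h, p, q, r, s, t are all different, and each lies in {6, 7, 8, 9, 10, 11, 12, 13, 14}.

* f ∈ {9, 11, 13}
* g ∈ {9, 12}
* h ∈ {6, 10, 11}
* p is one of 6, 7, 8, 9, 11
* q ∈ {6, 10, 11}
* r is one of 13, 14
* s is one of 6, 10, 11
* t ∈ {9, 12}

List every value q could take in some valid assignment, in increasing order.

g and t between them cover only {9, 12} — a naked pair. Remove those values from f, p.
h, q, s share exactly the 3 values {6, 10, 11}; by pigeonhole those values go to them, so strike 6, 10, 11 from f, p.
f has just one choice, so f = 13. Strike 13 from r.
r must be 14 (only option left).
No further eliminations apply; q can still be any of 6, 10, 11.

6, 10, 11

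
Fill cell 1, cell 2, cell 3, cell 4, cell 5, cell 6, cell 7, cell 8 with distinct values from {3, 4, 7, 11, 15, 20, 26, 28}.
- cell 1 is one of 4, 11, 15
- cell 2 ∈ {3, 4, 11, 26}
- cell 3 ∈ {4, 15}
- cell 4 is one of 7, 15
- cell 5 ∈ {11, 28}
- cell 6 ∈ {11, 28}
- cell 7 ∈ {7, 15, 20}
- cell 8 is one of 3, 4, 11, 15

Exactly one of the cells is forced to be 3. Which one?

The 8 variables together cover exactly {3, 4, 7, 11, 15, 20, 26, 28} — 8 values for 8 variables — and 20 appears only in cell 7's list, so cell 7 = 20.
Among the 7 still-open variables, 7 fits only cell 4 (and all 7 values in {3, 4, 7, 11, 15, 26, 28} must be used), so cell 4 = 7.
Among the 6 still-open variables, 26 fits only cell 2 (and all 6 values in {3, 4, 11, 15, 26, 28} must be used), so cell 2 = 26.
The 5 still-open variables together cover exactly {3, 4, 11, 15, 28} — 5 values for 5 variables — and 3 appears only in cell 8's list, so cell 8 = 3.

cell 8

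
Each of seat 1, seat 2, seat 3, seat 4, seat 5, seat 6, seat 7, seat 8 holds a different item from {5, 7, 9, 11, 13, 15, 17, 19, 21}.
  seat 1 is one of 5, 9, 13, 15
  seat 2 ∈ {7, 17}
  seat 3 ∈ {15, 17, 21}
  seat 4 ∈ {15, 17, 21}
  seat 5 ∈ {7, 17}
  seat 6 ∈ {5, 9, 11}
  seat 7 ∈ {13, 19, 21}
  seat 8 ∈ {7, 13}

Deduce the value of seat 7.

The 2 variables seat 2 and seat 5 are confined to {7, 17}, which locks those values in; drop them from seat 3, seat 4, seat 8.
seat 8 has just one choice, so seat 8 = 13. So seat 1, seat 7 can't be 13.
The 2 variables seat 3 and seat 4 are confined to {15, 21}, which locks those values in; drop them from seat 1, seat 7.
So seat 7 = 19.

19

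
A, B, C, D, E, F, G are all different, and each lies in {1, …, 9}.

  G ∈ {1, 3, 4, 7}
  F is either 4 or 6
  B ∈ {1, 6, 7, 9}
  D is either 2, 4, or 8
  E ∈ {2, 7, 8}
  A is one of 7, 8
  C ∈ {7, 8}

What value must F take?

6

A and C share exactly the 2 values {7, 8}; by pigeonhole those values go to them, so strike 7, 8 from B, D, E, G.
E's domain is down to {2}, so E = 2. Eliminate 2 elsewhere: D.
D has just one choice, so D = 4. Remove 4 from F, G.
So F = 6.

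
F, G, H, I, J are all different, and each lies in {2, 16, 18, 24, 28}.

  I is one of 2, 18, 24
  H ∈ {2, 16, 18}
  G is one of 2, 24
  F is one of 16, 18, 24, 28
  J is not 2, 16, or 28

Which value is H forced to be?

Among the 5 variables, 28 fits only F (and all 5 values in {2, 16, 18, 24, 28} must be used), so F = 28.
The 4 still-open variables draw from only 4 values {2, 16, 18, 24}, so each is used; only H can be 16, hence H = 16.

16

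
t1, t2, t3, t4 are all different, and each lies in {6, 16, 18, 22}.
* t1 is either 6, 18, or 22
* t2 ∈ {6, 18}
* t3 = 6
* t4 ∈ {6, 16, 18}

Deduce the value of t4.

t3's domain is down to {6}, so t3 = 6. Strike 6 from t1, t2, t4.
That leaves t2 = 18. Eliminate 18 elsewhere: t1, t4.
So t4 = 16.

16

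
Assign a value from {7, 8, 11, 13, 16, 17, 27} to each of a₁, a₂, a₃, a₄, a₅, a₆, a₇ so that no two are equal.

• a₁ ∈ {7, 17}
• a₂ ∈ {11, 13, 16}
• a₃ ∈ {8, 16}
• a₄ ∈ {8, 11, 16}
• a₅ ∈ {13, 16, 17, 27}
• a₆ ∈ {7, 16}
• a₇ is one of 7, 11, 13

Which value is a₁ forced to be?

The 7 variables together cover exactly {7, 8, 11, 13, 16, 17, 27} — 7 values for 7 variables — and 27 appears only in a₅'s list, so a₅ = 27.
The 6 still-open variables draw from only 6 values {7, 8, 11, 13, 16, 17}, so each is used; only a₁ can be 17, hence a₁ = 17.

17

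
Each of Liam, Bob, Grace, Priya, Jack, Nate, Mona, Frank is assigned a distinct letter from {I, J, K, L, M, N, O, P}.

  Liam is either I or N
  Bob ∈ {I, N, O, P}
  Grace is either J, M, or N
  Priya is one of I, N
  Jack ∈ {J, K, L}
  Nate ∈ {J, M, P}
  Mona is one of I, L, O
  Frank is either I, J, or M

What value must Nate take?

P

The 8 variables draw from only 8 values {I, J, K, L, M, N, O, P}, so each is used; only Jack can be K, hence Jack = K.
The 7 still-open variables draw from only 7 values {I, J, L, M, N, O, P}, so each is used; only Mona can be L, hence Mona = L.
The 6 still-open variables draw from only 6 values {I, J, M, N, O, P}, so each is used; only Bob can be O, hence Bob = O.
The 5 still-open variables draw from only 5 values {I, J, M, N, P}, so each is used; only Nate can be P, hence Nate = P.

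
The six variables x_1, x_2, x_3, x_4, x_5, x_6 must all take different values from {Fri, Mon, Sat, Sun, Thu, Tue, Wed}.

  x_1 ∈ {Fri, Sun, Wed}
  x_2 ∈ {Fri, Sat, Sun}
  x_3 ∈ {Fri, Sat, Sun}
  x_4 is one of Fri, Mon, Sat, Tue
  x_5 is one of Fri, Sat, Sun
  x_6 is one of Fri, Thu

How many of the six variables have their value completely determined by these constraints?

x_2, x_3, x_5 share exactly the 3 values {Fri, Sat, Sun}; by pigeonhole those values go to them, so strike Fri, Sat, Sun from x_1, x_4, x_6.
x_1's domain is down to {Wed}, so x_1 = Wed.
That leaves x_6 = Thu.
Determined: x_1=Wed, x_6=Thu. The other variables each still have more than one consistent value. That makes 2.

2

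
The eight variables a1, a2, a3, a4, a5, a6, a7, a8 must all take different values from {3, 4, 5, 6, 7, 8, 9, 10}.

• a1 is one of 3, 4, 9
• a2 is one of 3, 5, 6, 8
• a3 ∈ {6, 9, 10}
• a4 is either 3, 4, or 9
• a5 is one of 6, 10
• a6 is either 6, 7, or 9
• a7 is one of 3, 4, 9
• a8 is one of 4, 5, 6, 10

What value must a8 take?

The 8 variables together cover exactly {3, 4, 5, 6, 7, 8, 9, 10} — 8 values for 8 variables — and 7 appears only in a6's list, so a6 = 7.
Among the 7 still-open variables, 8 fits only a2 (and all 7 values in {3, 4, 5, 6, 8, 9, 10} must be used), so a2 = 8.
The 6 still-open variables together cover exactly {3, 4, 5, 6, 9, 10} — 6 values for 6 variables — and 5 appears only in a8's list, so a8 = 5.

5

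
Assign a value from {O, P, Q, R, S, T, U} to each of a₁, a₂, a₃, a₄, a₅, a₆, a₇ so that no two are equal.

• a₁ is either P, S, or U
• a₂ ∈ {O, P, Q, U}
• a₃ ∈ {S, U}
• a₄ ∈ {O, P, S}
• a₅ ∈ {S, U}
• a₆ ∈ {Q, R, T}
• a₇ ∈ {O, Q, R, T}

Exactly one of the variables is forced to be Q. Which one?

The 2 variables a₃ and a₅ are confined to {S, U}, which locks those values in; drop them from a₁, a₂, a₄.
a₁ must be P (only option left). Eliminate P elsewhere: a₂, a₄.
a₄ has just one choice, so a₄ = O. So a₂, a₇ can't be O.
So Q goes to a₂.

a₂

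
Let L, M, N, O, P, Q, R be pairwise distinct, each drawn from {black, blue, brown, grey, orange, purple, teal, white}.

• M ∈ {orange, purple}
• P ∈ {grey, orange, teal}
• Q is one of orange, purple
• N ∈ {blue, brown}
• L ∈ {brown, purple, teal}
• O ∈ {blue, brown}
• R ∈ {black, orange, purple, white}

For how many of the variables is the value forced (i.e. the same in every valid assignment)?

M and Q share exactly the 2 values {orange, purple}; by pigeonhole those values go to them, so strike orange, purple from L, P, R.
N and O share exactly the 2 values {blue, brown}; by pigeonhole those values go to them, so strike blue, brown from L.
L's domain is down to {teal}, so L = teal. Strike teal from P.
That leaves P = grey.
Determined: L=teal, P=grey. The other variables each still have more than one consistent value. That makes 2.

2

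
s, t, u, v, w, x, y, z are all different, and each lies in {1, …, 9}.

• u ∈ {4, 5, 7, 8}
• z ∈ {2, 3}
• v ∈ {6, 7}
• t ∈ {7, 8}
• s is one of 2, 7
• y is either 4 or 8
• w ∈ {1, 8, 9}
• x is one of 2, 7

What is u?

s and x between them cover only {2, 7} — a naked pair. Remove those values from t, u, v, z.
That leaves t = 8. Strike 8 from u, w, y.
v must be 6 (only option left).
y must be 4 (only option left). Strike 4 from u.
So u = 5.

5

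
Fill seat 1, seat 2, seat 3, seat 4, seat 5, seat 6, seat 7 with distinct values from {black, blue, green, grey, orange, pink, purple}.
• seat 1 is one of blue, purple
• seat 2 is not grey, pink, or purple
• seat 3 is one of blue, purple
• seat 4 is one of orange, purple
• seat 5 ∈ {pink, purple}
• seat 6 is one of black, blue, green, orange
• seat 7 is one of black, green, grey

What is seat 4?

orange

The 7 variables together cover exactly {black, blue, green, grey, orange, pink, purple} — 7 values for 7 variables — and grey appears only in seat 7's list, so seat 7 = grey.
Among the 6 still-open variables, pink fits only seat 5 (and all 6 values in {black, blue, green, orange, pink, purple} must be used), so seat 5 = pink.
seat 1 and seat 3 share exactly the 2 values {blue, purple}; by pigeonhole those values go to them, so strike blue, purple from seat 2, seat 4, seat 6.
So seat 4 = orange.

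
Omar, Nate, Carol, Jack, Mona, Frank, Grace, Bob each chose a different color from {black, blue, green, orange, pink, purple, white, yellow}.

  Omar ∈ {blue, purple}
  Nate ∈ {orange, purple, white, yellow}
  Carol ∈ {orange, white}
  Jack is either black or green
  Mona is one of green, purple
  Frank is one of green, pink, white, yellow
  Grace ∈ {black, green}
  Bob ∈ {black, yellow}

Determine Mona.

The 8 variables together cover exactly {black, blue, green, orange, pink, purple, white, yellow} — 8 values for 8 variables — and blue appears only in Omar's list, so Omar = blue.
The 7 still-open variables draw from only 7 values {black, green, orange, pink, purple, white, yellow}, so each is used; only Frank can be pink, hence Frank = pink.
Jack and Grace between them cover only {black, green} — a naked pair. Remove those values from Mona, Bob.
So Mona = purple.

purple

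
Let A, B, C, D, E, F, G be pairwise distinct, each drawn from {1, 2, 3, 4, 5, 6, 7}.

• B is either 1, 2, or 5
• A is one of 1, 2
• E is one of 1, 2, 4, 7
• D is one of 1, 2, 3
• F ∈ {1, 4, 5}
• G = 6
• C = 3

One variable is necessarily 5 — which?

B

C has just one choice, so C = 3. Eliminate 3 elsewhere: D.
G's domain is down to {6}, so G = 6.
Among the 5 still-open variables, 7 fits only E (and all 5 values in {1, 2, 4, 5, 7} must be used), so E = 7.
Among the 4 still-open variables, 4 fits only F (and all 4 values in {1, 2, 4, 5} must be used), so F = 4.
The 3 still-open variables draw from only 3 values {1, 2, 5}, so each is used; only B can be 5, hence B = 5.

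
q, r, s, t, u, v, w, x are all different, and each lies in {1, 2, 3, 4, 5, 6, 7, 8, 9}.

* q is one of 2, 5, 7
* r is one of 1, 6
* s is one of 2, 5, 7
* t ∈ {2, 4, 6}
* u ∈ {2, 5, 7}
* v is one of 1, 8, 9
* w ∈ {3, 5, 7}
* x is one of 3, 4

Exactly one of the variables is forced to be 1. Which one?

r

q, s, u between them cover only {2, 5, 7} — a naked triple. Remove those values from t, w.
That leaves w = 3. Strike 3 from x.
x's domain is down to {4}, so x = 4. So t can't be 4.
t's domain is down to {6}, so t = 6. Eliminate 6 elsewhere: r.
So 1 goes to r.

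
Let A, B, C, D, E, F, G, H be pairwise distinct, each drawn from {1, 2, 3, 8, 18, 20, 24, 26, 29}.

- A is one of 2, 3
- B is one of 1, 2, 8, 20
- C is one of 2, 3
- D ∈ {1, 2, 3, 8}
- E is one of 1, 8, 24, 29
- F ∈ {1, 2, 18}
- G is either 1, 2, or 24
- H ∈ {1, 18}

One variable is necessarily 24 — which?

G

Among the 8 variables, 20 fits only B (and all 8 values in {1, 2, 3, 8, 18, 20, 24, 29} must be used), so B = 20.
The 7 still-open variables together cover exactly {1, 2, 3, 8, 18, 24, 29} — 7 values for 7 variables — and 29 appears only in E's list, so E = 29.
Among the 6 still-open variables, 8 fits only D (and all 6 values in {1, 2, 3, 8, 18, 24} must be used), so D = 8.
The 5 still-open variables together cover exactly {1, 2, 3, 18, 24} — 5 values for 5 variables — and 24 appears only in G's list, so G = 24.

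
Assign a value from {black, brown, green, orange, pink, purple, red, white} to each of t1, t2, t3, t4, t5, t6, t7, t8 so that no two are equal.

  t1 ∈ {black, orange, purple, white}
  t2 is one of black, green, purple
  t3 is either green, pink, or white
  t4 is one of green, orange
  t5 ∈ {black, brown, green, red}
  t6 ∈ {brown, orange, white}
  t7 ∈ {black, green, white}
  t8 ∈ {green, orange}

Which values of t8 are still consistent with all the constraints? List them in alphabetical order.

The 8 variables together cover exactly {black, brown, green, orange, pink, purple, red, white} — 8 values for 8 variables — and pink appears only in t3's list, so t3 = pink.
The 7 still-open variables together cover exactly {black, brown, green, orange, purple, red, white} — 7 values for 7 variables — and red appears only in t5's list, so t5 = red.
The 6 still-open variables together cover exactly {black, brown, green, orange, purple, white} — 6 values for 6 variables — and brown appears only in t6's list, so t6 = brown.
The 2 variables t4 and t8 are confined to {green, orange}, which locks those values in; drop them from t1, t2, t7.
No further eliminations apply; t8 can still be any of green, orange.

green, orange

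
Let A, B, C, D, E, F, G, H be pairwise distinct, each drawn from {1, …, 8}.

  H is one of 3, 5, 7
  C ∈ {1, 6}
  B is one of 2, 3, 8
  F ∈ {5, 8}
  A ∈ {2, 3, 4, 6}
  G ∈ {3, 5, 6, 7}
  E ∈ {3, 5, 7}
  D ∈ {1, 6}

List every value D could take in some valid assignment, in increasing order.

The 8 variables draw from only 8 values {1, 2, 3, 4, 5, 6, 7, 8}, so each is used; only A can be 4, hence A = 4.
The 7 still-open variables together cover exactly {1, 2, 3, 5, 6, 7, 8} — 7 values for 7 variables — and 2 appears only in B's list, so B = 2.
The 6 still-open variables together cover exactly {1, 3, 5, 6, 7, 8} — 6 values for 6 variables — and 8 appears only in F's list, so F = 8.
The 2 variables C and D are confined to {1, 6}, which locks those values in; drop them from G.
No further eliminations apply; D can still be any of 1, 6.

1, 6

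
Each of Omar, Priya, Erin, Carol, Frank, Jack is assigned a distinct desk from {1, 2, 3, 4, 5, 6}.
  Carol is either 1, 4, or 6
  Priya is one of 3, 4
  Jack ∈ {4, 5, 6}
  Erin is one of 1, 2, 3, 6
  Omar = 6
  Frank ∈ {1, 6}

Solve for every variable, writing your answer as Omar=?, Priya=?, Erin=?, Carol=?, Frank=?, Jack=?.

Omar has just one choice, so Omar = 6. Remove 6 from Erin, Carol, Frank, Jack.
That leaves Frank = 1. Remove 1 from Erin, Carol.
That leaves Carol = 4. So Priya, Jack can't be 4.
That leaves Jack = 5.
Priya must be 3 (only option left). Remove 3 from Erin.
Erin's domain is down to {2}, so Erin = 2.

Omar=6, Priya=3, Erin=2, Carol=4, Frank=1, Jack=5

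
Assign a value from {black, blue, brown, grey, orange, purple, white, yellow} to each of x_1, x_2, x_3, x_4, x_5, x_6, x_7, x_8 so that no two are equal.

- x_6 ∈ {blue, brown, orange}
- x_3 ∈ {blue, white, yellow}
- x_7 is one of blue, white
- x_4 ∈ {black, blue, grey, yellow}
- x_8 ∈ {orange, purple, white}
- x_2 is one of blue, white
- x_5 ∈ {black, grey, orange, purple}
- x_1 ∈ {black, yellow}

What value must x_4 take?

grey

The 8 variables draw from only 8 values {black, blue, brown, grey, orange, purple, white, yellow}, so each is used; only x_6 can be brown, hence x_6 = brown.
The 2 variables x_2 and x_7 are confined to {blue, white}, which locks those values in; drop them from x_3, x_4, x_8.
x_3 has just one choice, so x_3 = yellow. Strike yellow from x_1, x_4.
That leaves x_1 = black. Remove black from x_4, x_5.
So x_4 = grey.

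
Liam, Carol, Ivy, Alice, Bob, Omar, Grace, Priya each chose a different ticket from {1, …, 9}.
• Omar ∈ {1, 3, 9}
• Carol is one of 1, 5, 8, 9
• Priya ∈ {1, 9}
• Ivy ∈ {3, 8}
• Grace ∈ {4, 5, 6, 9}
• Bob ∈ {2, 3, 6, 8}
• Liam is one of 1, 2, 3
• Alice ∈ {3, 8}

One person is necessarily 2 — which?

Liam

Among the 8 variables, 4 fits only Grace (and all 8 values in {1, 2, 3, 4, 5, 6, 8, 9} must be used), so Grace = 4.
The 7 still-open variables together cover exactly {1, 2, 3, 5, 6, 8, 9} — 7 values for 7 variables — and 5 appears only in Carol's list, so Carol = 5.
Among the 6 still-open variables, 6 fits only Bob (and all 6 values in {1, 2, 3, 6, 8, 9} must be used), so Bob = 6.
Among the 5 still-open variables, 2 fits only Liam (and all 5 values in {1, 2, 3, 8, 9} must be used), so Liam = 2.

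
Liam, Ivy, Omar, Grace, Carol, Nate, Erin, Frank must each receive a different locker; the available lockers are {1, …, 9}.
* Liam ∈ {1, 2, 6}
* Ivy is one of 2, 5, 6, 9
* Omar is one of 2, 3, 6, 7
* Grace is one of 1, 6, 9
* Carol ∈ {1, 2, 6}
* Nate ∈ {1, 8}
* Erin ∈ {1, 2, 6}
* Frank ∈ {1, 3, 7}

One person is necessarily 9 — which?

The 8 variables draw from only 8 values {1, 2, 3, 5, 6, 7, 8, 9}, so each is used; only Ivy can be 5, hence Ivy = 5.
Among the 7 still-open variables, 8 fits only Nate (and all 7 values in {1, 2, 3, 6, 7, 8, 9} must be used), so Nate = 8.
The 6 still-open variables together cover exactly {1, 2, 3, 6, 7, 9} — 6 values for 6 variables — and 9 appears only in Grace's list, so Grace = 9.

Grace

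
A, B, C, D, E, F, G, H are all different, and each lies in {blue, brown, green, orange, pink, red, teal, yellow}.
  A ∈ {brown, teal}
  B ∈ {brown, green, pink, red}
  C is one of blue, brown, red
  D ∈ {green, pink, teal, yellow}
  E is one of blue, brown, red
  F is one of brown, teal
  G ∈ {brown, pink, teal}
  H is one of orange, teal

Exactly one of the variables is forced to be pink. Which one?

The 8 variables draw from only 8 values {blue, brown, green, orange, pink, red, teal, yellow}, so each is used; only H can be orange, hence H = orange.
The 7 still-open variables draw from only 7 values {blue, brown, green, pink, red, teal, yellow}, so each is used; only D can be yellow, hence D = yellow.
The 6 still-open variables together cover exactly {blue, brown, green, pink, red, teal} — 6 values for 6 variables — and green appears only in B's list, so B = green.
Among the 5 still-open variables, pink fits only G (and all 5 values in {blue, brown, pink, red, teal} must be used), so G = pink.

G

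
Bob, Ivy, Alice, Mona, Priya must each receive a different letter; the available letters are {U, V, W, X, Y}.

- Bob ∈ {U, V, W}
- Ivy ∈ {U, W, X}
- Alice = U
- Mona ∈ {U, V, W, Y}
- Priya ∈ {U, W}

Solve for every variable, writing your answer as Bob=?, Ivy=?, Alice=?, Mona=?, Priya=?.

Alice's domain is down to {U}, so Alice = U. Strike U from Bob, Ivy, Mona, Priya.
Priya's domain is down to {W}, so Priya = W. Remove W from Bob, Ivy, Mona.
That leaves Bob = V. So Mona can't be V.
That leaves Ivy = X.
That leaves Mona = Y.

Bob=V, Ivy=X, Alice=U, Mona=Y, Priya=W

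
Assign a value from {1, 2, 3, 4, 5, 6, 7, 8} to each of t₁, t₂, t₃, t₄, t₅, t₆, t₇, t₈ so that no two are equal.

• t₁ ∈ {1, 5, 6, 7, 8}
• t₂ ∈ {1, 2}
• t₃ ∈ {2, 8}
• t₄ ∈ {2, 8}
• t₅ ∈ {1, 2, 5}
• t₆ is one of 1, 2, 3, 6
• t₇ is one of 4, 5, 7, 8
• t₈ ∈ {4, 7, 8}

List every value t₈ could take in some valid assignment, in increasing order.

The 8 variables draw from only 8 values {1, 2, 3, 4, 5, 6, 7, 8}, so each is used; only t₆ can be 3, hence t₆ = 3.
The 7 still-open variables together cover exactly {1, 2, 4, 5, 6, 7, 8} — 7 values for 7 variables — and 6 appears only in t₁'s list, so t₁ = 6.
t₃ and t₄ between them cover only {2, 8} — a naked pair. Remove those values from t₂, t₅, t₇, t₈.
That leaves t₂ = 1. Eliminate 1 elsewhere: t₅.
That leaves t₅ = 5. Remove 5 from t₇.
No further eliminations apply; t₈ can still be any of 4, 7.

4, 7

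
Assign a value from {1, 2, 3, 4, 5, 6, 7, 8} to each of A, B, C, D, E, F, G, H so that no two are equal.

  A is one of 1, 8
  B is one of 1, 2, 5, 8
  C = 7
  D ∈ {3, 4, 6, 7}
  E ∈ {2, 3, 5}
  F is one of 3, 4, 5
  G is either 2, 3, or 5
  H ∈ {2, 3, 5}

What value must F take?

4

C must be 7 (only option left). Strike 7 from D.
Among the 7 still-open variables, 6 fits only D (and all 7 values in {1, 2, 3, 4, 5, 6, 8} must be used), so D = 6.
The 6 still-open variables draw from only 6 values {1, 2, 3, 4, 5, 8}, so each is used; only F can be 4, hence F = 4.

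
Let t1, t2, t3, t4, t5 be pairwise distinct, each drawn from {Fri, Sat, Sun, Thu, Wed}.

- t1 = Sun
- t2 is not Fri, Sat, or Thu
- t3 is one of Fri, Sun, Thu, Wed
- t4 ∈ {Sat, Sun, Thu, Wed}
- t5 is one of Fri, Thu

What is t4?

Sat

t1 has just one choice, so t1 = Sun. Eliminate Sun elsewhere: t2, t3, t4.
t2's domain is down to {Wed}, so t2 = Wed. Remove Wed from t3, t4.
The 3 still-open variables together cover exactly {Fri, Sat, Thu} — 3 values for 3 variables — and Sat appears only in t4's list, so t4 = Sat.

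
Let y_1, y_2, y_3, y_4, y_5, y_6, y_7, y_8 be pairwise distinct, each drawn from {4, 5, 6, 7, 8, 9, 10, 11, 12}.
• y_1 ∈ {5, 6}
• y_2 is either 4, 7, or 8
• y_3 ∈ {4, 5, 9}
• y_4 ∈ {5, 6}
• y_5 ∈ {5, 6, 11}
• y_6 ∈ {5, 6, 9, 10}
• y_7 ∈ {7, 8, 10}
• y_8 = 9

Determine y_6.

y_8 must be 9 (only option left). Eliminate 9 elsewhere: y_3, y_6.
The 7 still-open variables together cover exactly {4, 5, 6, 7, 8, 10, 11} — 7 values for 7 variables — and 11 appears only in y_5's list, so y_5 = 11.
The 2 variables y_1 and y_4 are confined to {5, 6}, which locks those values in; drop them from y_3, y_6.
So y_6 = 10.

10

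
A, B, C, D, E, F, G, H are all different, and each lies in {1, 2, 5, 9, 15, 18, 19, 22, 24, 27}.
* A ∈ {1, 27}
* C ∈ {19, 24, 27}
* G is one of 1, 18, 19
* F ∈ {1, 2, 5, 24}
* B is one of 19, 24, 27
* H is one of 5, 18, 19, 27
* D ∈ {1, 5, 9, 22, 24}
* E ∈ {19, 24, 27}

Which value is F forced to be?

2

The 3 variables B, C, E are confined to {19, 24, 27}, which locks those values in; drop them from A, D, F, G, H.
A's domain is down to {1}, so A = 1. Strike 1 from D, F, G.
G has just one choice, so G = 18. Remove 18 from H.
H has just one choice, so H = 5. Strike 5 from D, F.
So F = 2.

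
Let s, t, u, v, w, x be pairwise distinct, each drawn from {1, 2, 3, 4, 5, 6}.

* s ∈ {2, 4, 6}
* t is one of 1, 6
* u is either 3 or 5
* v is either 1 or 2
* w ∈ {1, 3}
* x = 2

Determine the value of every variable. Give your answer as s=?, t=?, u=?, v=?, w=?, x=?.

x has just one choice, so x = 2. Eliminate 2 elsewhere: s, v.
v must be 1 (only option left). Eliminate 1 elsewhere: t, w.
w must be 3 (only option left). Strike 3 from u.
t's domain is down to {6}, so t = 6. Strike 6 from s.
u has just one choice, so u = 5.
s must be 4 (only option left).

s=4, t=6, u=5, v=1, w=3, x=2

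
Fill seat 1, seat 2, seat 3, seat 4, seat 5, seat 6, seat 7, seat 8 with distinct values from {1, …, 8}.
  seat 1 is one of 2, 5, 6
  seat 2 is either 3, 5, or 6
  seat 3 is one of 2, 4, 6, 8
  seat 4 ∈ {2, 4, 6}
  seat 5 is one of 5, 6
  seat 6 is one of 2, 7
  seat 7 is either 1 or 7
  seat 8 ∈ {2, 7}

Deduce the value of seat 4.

The 8 variables draw from only 8 values {1, 2, 3, 4, 5, 6, 7, 8}, so each is used; only seat 7 can be 1, hence seat 7 = 1.
Among the 7 still-open variables, 3 fits only seat 2 (and all 7 values in {2, 3, 4, 5, 6, 7, 8} must be used), so seat 2 = 3.
Among the 6 still-open variables, 8 fits only seat 3 (and all 6 values in {2, 4, 5, 6, 7, 8} must be used), so seat 3 = 8.
Among the 5 still-open variables, 4 fits only seat 4 (and all 5 values in {2, 4, 5, 6, 7} must be used), so seat 4 = 4.

4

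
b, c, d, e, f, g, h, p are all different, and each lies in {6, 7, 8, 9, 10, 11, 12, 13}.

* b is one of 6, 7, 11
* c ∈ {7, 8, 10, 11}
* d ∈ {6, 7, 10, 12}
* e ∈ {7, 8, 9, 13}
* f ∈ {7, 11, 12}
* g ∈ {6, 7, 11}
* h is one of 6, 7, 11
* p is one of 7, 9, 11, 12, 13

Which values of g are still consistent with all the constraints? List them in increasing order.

b, g, h between them cover only {6, 7, 11} — a naked triple. Remove those values from c, d, e, f, p.
f must be 12 (only option left). Eliminate 12 elsewhere: d, p.
That leaves d = 10. Remove 10 from c.
That leaves c = 8. Eliminate 8 elsewhere: e.
No further eliminations apply; g can still be any of 6, 7, 11.

6, 7, 11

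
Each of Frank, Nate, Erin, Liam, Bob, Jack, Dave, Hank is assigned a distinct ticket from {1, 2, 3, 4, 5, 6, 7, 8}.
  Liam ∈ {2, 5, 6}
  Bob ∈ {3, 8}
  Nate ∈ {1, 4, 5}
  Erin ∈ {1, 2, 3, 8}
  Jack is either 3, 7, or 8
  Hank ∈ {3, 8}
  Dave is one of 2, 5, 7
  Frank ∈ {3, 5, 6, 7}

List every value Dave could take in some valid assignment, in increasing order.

2, 5

Among the 8 variables, 4 fits only Nate (and all 8 values in {1, 2, 3, 4, 5, 6, 7, 8} must be used), so Nate = 4.
The 7 still-open variables draw from only 7 values {1, 2, 3, 5, 6, 7, 8}, so each is used; only Erin can be 1, hence Erin = 1.
Bob and Hank between them cover only {3, 8} — a naked pair. Remove those values from Frank, Jack.
Jack's domain is down to {7}, so Jack = 7. Eliminate 7 elsewhere: Frank, Dave.
No further eliminations apply; Dave can still be any of 2, 5.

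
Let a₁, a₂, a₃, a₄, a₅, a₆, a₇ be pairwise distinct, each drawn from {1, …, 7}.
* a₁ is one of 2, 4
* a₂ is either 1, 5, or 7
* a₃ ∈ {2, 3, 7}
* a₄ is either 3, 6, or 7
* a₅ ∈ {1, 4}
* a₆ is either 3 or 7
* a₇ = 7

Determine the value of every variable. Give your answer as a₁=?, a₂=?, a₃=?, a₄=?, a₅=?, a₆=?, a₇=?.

a₇'s domain is down to {7}, so a₇ = 7. Remove 7 from a₂, a₃, a₄, a₆.
a₆ must be 3 (only option left). Strike 3 from a₃, a₄.
That leaves a₃ = 2. Eliminate 2 elsewhere: a₁.
a₄ has just one choice, so a₄ = 6.
That leaves a₁ = 4. So a₅ can't be 4.
That leaves a₅ = 1. So a₂ can't be 1.
a₂'s domain is down to {5}, so a₂ = 5.

a₁=4, a₂=5, a₃=2, a₄=6, a₅=1, a₆=3, a₇=7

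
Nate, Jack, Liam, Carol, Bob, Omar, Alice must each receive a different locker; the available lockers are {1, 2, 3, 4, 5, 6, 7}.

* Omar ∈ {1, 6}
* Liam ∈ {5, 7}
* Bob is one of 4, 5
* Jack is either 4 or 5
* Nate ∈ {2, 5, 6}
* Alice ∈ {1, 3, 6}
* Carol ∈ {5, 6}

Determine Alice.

3

The 7 variables together cover exactly {1, 2, 3, 4, 5, 6, 7} — 7 values for 7 variables — and 2 appears only in Nate's list, so Nate = 2.
The 6 still-open variables draw from only 6 values {1, 3, 4, 5, 6, 7}, so each is used; only Alice can be 3, hence Alice = 3.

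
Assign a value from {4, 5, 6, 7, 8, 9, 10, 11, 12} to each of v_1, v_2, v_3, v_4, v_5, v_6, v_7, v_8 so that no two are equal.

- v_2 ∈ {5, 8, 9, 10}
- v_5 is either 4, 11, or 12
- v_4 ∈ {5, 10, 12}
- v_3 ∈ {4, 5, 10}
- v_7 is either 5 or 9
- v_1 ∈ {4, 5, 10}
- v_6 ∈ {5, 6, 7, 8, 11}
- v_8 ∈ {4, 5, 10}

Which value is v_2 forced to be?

8

The 3 variables v_1, v_3, v_8 are confined to {4, 5, 10}, which locks those values in; drop them from v_2, v_4, v_5, v_6, v_7.
v_4's domain is down to {12}, so v_4 = 12. Strike 12 from v_5.
v_5 has just one choice, so v_5 = 11. Remove 11 from v_6.
v_7's domain is down to {9}, so v_7 = 9. Strike 9 from v_2.
So v_2 = 8.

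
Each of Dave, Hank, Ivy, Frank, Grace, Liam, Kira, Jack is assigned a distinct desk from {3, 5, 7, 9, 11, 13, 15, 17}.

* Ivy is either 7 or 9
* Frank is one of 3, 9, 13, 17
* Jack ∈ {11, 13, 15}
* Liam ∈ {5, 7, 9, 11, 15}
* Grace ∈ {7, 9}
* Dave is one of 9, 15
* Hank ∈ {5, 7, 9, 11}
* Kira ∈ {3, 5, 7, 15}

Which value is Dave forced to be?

15

The 8 variables draw from only 8 values {3, 5, 7, 9, 11, 13, 15, 17}, so each is used; only Frank can be 17, hence Frank = 17.
Among the 7 still-open variables, 3 fits only Kira (and all 7 values in {3, 5, 7, 9, 11, 13, 15} must be used), so Kira = 3.
The 6 still-open variables together cover exactly {5, 7, 9, 11, 13, 15} — 6 values for 6 variables — and 13 appears only in Jack's list, so Jack = 13.
Ivy and Grace between them cover only {7, 9} — a naked pair. Remove those values from Dave, Hank, Liam.
So Dave = 15.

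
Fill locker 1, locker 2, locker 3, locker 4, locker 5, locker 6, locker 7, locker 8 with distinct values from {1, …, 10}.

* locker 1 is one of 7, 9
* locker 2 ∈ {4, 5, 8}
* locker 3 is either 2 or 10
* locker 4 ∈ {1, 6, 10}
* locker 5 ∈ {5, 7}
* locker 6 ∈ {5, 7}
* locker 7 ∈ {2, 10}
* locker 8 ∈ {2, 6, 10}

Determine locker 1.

9

locker 3 and locker 7 share exactly the 2 values {2, 10}; by pigeonhole those values go to them, so strike 2, 10 from locker 4, locker 8.
locker 8 has just one choice, so locker 8 = 6. Eliminate 6 elsewhere: locker 4.
That leaves locker 4 = 1.
locker 5 and locker 6 share exactly the 2 values {5, 7}; by pigeonhole those values go to them, so strike 5, 7 from locker 1, locker 2.
So locker 1 = 9.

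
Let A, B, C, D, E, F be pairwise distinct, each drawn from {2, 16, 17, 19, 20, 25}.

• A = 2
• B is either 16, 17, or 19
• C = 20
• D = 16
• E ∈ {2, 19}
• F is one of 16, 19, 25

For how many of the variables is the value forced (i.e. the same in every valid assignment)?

A must be 2 (only option left). Remove 2 from E.
C's domain is down to {20}, so C = 20.
That leaves D = 16. So B, F can't be 16.
E has just one choice, so E = 19. Remove 19 from B, F.
F must be 25 (only option left).
B's domain is down to {17}, so B = 17.
Every variable is fixed: A=2, B=17, C=20, D=16, E=19, F=25. That makes 6.

6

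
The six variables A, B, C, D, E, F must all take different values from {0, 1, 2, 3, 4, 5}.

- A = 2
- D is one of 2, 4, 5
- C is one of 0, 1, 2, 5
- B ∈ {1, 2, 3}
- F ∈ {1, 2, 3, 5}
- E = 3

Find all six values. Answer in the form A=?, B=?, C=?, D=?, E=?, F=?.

A must be 2 (only option left). Eliminate 2 elsewhere: B, C, D, F.
That leaves E = 3. So B, F can't be 3.
B must be 1 (only option left). Eliminate 1 elsewhere: C, F.
F's domain is down to {5}, so F = 5. Remove 5 from C, D.
C's domain is down to {0}, so C = 0.
D must be 4 (only option left).

A=2, B=1, C=0, D=4, E=3, F=5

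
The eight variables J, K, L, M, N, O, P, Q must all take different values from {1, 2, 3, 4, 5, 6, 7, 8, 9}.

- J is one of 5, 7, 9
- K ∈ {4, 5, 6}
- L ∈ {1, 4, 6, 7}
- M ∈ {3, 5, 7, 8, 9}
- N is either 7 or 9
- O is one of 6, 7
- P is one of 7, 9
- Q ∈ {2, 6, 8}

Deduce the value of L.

N and P share exactly the 2 values {7, 9}; by pigeonhole those values go to them, so strike 7, 9 from J, L, M, O.
That leaves J = 5. Remove 5 from K, M.
That leaves O = 6. So K, L, Q can't be 6.
K has just one choice, so K = 4. Eliminate 4 elsewhere: L.
So L = 1.

1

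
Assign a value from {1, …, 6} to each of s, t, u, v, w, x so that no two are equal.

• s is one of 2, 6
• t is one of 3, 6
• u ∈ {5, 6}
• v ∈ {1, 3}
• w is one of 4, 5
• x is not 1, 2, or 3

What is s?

The 6 variables draw from only 6 values {1, 2, 3, 4, 5, 6}, so each is used; only v can be 1, hence v = 1.
Among the 5 still-open variables, 2 fits only s (and all 5 values in {2, 3, 4, 5, 6} must be used), so s = 2.

2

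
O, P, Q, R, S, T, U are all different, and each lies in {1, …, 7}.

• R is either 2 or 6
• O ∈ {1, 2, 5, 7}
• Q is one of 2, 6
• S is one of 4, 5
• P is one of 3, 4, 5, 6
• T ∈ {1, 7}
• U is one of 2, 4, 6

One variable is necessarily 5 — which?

S

The 7 variables together cover exactly {1, 2, 3, 4, 5, 6, 7} — 7 values for 7 variables — and 3 appears only in P's list, so P = 3.
The 2 variables Q and R are confined to {2, 6}, which locks those values in; drop them from O, U.
U's domain is down to {4}, so U = 4. Remove 4 from S.
So 5 goes to S.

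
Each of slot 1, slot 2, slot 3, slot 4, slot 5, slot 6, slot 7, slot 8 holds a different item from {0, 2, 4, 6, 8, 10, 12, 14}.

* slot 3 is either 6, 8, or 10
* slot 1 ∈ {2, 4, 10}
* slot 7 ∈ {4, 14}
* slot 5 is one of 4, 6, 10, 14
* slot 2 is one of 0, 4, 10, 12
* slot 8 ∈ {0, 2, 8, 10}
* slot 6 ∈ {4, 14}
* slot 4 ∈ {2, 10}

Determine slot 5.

Among the 8 variables, 12 fits only slot 2 (and all 8 values in {0, 2, 4, 6, 8, 10, 12, 14} must be used), so slot 2 = 12.
The 7 still-open variables together cover exactly {0, 2, 4, 6, 8, 10, 14} — 7 values for 7 variables — and 0 appears only in slot 8's list, so slot 8 = 0.
Among the 6 still-open variables, 8 fits only slot 3 (and all 6 values in {2, 4, 6, 8, 10, 14} must be used), so slot 3 = 8.
The 5 still-open variables together cover exactly {2, 4, 6, 10, 14} — 5 values for 5 variables — and 6 appears only in slot 5's list, so slot 5 = 6.

6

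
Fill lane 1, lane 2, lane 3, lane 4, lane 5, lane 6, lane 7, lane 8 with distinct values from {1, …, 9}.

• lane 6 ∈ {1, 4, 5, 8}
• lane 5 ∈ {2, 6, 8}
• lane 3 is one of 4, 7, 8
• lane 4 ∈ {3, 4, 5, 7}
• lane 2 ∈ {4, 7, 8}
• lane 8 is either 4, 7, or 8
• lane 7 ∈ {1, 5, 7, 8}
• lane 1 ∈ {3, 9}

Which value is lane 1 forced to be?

9

The 3 variables lane 2, lane 3, lane 8 are confined to {4, 7, 8}, which locks those values in; drop them from lane 4, lane 5, lane 6, lane 7.
lane 6 and lane 7 share exactly the 2 values {1, 5}; by pigeonhole those values go to them, so strike 1, 5 from lane 4.
lane 4 must be 3 (only option left). Strike 3 from lane 1.
So lane 1 = 9.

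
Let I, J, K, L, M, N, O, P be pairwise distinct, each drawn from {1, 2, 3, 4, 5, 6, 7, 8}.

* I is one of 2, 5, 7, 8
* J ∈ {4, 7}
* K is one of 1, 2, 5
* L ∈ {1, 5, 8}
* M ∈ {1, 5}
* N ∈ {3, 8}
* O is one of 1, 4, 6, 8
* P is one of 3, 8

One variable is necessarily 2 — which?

K

The 8 variables together cover exactly {1, 2, 3, 4, 5, 6, 7, 8} — 8 values for 8 variables — and 6 appears only in O's list, so O = 6.
The 7 still-open variables draw from only 7 values {1, 2, 3, 4, 5, 7, 8}, so each is used; only J can be 4, hence J = 4.
The 6 still-open variables draw from only 6 values {1, 2, 3, 5, 7, 8}, so each is used; only I can be 7, hence I = 7.
Among the 5 still-open variables, 2 fits only K (and all 5 values in {1, 2, 3, 5, 8} must be used), so K = 2.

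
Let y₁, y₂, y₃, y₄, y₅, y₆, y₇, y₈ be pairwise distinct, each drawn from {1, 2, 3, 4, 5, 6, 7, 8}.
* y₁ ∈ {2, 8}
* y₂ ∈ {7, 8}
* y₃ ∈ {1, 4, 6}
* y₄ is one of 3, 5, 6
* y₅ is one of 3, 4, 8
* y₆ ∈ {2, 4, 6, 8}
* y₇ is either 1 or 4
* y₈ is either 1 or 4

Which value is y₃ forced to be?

The 8 variables together cover exactly {1, 2, 3, 4, 5, 6, 7, 8} — 8 values for 8 variables — and 5 appears only in y₄'s list, so y₄ = 5.
The 7 still-open variables together cover exactly {1, 2, 3, 4, 6, 7, 8} — 7 values for 7 variables — and 3 appears only in y₅'s list, so y₅ = 3.
The 6 still-open variables together cover exactly {1, 2, 4, 6, 7, 8} — 6 values for 6 variables — and 7 appears only in y₂'s list, so y₂ = 7.
y₇ and y₈ share exactly the 2 values {1, 4}; by pigeonhole those values go to them, so strike 1, 4 from y₃, y₆.
So y₃ = 6.

6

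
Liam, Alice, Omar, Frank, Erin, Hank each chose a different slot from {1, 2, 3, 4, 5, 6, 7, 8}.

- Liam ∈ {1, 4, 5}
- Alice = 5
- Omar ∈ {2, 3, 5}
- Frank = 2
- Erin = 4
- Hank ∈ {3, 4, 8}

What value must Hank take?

Alice's domain is down to {5}, so Alice = 5. Strike 5 from Liam, Omar.
Frank must be 2 (only option left). So Omar can't be 2.
Erin has just one choice, so Erin = 4. So Liam, Hank can't be 4.
Liam must be 1 (only option left).
Omar's domain is down to {3}, so Omar = 3. Eliminate 3 elsewhere: Hank.
So Hank = 8.

8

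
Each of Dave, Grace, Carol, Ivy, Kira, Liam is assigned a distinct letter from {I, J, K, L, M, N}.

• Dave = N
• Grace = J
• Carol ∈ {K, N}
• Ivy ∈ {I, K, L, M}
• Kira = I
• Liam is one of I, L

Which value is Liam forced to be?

L

Dave must be N (only option left). Eliminate N elsewhere: Carol.
Grace has just one choice, so Grace = J.
Carol must be K (only option left). So Ivy can't be K.
That leaves Kira = I. Remove I from Ivy, Liam.
So Liam = L.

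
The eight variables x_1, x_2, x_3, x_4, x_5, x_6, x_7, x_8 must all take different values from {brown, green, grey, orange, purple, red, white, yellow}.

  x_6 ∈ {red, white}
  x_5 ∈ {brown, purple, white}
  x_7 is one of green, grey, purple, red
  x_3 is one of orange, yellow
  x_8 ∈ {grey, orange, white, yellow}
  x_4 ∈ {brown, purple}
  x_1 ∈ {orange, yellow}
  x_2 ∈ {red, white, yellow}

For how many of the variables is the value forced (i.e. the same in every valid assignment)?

2

The 8 variables together cover exactly {brown, green, grey, orange, purple, red, white, yellow} — 8 values for 8 variables — and green appears only in x_7's list, so x_7 = green.
The 7 still-open variables draw from only 7 values {brown, grey, orange, purple, red, white, yellow}, so each is used; only x_8 can be grey, hence x_8 = grey.
The 2 variables x_1 and x_3 are confined to {orange, yellow}, which locks those values in; drop them from x_2.
x_2 and x_6 between them cover only {red, white} — a naked pair. Remove those values from x_5.
Determined: x_7=green, x_8=grey. The other variables each still have more than one consistent value. That makes 2.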